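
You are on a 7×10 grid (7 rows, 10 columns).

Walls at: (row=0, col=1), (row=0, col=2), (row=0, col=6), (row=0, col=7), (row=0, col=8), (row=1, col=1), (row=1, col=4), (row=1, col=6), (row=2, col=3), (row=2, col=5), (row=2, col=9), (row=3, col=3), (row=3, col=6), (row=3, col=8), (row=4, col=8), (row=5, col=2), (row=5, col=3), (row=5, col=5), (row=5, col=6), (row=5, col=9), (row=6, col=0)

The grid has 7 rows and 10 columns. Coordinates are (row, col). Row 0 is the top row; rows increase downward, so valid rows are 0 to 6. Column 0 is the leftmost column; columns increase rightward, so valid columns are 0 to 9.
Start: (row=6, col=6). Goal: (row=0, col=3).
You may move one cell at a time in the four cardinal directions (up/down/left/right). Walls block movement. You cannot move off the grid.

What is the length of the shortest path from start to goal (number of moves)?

BFS from (row=6, col=6) until reaching (row=0, col=3):
  Distance 0: (row=6, col=6)
  Distance 1: (row=6, col=5), (row=6, col=7)
  Distance 2: (row=5, col=7), (row=6, col=4), (row=6, col=8)
  Distance 3: (row=4, col=7), (row=5, col=4), (row=5, col=8), (row=6, col=3), (row=6, col=9)
  Distance 4: (row=3, col=7), (row=4, col=4), (row=4, col=6), (row=6, col=2)
  Distance 5: (row=2, col=7), (row=3, col=4), (row=4, col=3), (row=4, col=5), (row=6, col=1)
  Distance 6: (row=1, col=7), (row=2, col=4), (row=2, col=6), (row=2, col=8), (row=3, col=5), (row=4, col=2), (row=5, col=1)
  Distance 7: (row=1, col=8), (row=3, col=2), (row=4, col=1), (row=5, col=0)
  Distance 8: (row=1, col=9), (row=2, col=2), (row=3, col=1), (row=4, col=0)
  Distance 9: (row=0, col=9), (row=1, col=2), (row=2, col=1), (row=3, col=0)
  Distance 10: (row=1, col=3), (row=2, col=0)
  Distance 11: (row=0, col=3), (row=1, col=0)  <- goal reached here
One shortest path (11 moves): (row=6, col=6) -> (row=6, col=5) -> (row=6, col=4) -> (row=5, col=4) -> (row=4, col=4) -> (row=4, col=3) -> (row=4, col=2) -> (row=3, col=2) -> (row=2, col=2) -> (row=1, col=2) -> (row=1, col=3) -> (row=0, col=3)

Answer: Shortest path length: 11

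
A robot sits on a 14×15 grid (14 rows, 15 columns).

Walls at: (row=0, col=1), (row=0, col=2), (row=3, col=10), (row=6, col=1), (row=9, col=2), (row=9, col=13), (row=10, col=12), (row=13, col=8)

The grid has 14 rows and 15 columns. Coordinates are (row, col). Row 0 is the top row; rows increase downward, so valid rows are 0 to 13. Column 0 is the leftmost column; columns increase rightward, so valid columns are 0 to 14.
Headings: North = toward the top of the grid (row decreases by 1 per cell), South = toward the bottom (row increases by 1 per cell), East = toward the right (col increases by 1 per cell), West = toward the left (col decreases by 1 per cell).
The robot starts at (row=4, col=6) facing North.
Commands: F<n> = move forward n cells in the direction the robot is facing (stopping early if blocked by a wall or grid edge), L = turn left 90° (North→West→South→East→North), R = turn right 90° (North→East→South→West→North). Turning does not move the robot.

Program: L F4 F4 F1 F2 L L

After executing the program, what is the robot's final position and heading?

Answer: Final position: (row=4, col=0), facing East

Derivation:
Start: (row=4, col=6), facing North
  L: turn left, now facing West
  F4: move forward 4, now at (row=4, col=2)
  F4: move forward 2/4 (blocked), now at (row=4, col=0)
  F1: move forward 0/1 (blocked), now at (row=4, col=0)
  F2: move forward 0/2 (blocked), now at (row=4, col=0)
  L: turn left, now facing South
  L: turn left, now facing East
Final: (row=4, col=0), facing East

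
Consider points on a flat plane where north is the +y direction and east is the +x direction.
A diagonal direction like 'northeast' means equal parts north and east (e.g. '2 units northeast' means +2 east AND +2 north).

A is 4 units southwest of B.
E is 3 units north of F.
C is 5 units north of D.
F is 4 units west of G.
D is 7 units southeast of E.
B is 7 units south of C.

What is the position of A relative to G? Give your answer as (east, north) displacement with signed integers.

Answer: A is at (east=-1, north=-10) relative to G.

Derivation:
Place G at the origin (east=0, north=0).
  F is 4 units west of G: delta (east=-4, north=+0); F at (east=-4, north=0).
  E is 3 units north of F: delta (east=+0, north=+3); E at (east=-4, north=3).
  D is 7 units southeast of E: delta (east=+7, north=-7); D at (east=3, north=-4).
  C is 5 units north of D: delta (east=+0, north=+5); C at (east=3, north=1).
  B is 7 units south of C: delta (east=+0, north=-7); B at (east=3, north=-6).
  A is 4 units southwest of B: delta (east=-4, north=-4); A at (east=-1, north=-10).
Therefore A relative to G: (east=-1, north=-10).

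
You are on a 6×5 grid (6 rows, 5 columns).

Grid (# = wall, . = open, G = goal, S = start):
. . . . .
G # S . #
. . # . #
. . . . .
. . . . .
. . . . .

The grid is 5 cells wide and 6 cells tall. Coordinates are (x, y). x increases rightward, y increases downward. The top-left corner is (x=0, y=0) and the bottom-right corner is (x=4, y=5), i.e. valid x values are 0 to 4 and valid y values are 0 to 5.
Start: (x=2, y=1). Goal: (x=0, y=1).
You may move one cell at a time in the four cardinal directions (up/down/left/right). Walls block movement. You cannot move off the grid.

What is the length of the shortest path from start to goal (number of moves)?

BFS from (x=2, y=1) until reaching (x=0, y=1):
  Distance 0: (x=2, y=1)
  Distance 1: (x=2, y=0), (x=3, y=1)
  Distance 2: (x=1, y=0), (x=3, y=0), (x=3, y=2)
  Distance 3: (x=0, y=0), (x=4, y=0), (x=3, y=3)
  Distance 4: (x=0, y=1), (x=2, y=3), (x=4, y=3), (x=3, y=4)  <- goal reached here
One shortest path (4 moves): (x=2, y=1) -> (x=2, y=0) -> (x=1, y=0) -> (x=0, y=0) -> (x=0, y=1)

Answer: Shortest path length: 4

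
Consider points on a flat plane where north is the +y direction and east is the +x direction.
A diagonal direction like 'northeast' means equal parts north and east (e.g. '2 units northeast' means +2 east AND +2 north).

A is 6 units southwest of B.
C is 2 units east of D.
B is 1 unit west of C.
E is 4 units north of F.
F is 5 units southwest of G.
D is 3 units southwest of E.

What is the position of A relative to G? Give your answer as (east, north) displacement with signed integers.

Place G at the origin (east=0, north=0).
  F is 5 units southwest of G: delta (east=-5, north=-5); F at (east=-5, north=-5).
  E is 4 units north of F: delta (east=+0, north=+4); E at (east=-5, north=-1).
  D is 3 units southwest of E: delta (east=-3, north=-3); D at (east=-8, north=-4).
  C is 2 units east of D: delta (east=+2, north=+0); C at (east=-6, north=-4).
  B is 1 unit west of C: delta (east=-1, north=+0); B at (east=-7, north=-4).
  A is 6 units southwest of B: delta (east=-6, north=-6); A at (east=-13, north=-10).
Therefore A relative to G: (east=-13, north=-10).

Answer: A is at (east=-13, north=-10) relative to G.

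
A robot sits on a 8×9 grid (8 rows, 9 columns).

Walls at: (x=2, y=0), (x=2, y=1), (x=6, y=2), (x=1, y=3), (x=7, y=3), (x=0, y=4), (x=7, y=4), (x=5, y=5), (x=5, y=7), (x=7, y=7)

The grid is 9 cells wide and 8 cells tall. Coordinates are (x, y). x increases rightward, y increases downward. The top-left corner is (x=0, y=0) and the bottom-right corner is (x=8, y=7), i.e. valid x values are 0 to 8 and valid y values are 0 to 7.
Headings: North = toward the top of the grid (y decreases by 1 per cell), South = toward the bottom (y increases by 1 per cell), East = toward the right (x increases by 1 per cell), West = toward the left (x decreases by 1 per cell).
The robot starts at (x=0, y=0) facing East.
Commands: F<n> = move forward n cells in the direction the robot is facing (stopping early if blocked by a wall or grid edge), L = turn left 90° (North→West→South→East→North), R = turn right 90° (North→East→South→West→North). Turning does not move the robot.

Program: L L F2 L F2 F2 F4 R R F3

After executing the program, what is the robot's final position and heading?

Answer: Final position: (x=0, y=0), facing North

Derivation:
Start: (x=0, y=0), facing East
  L: turn left, now facing North
  L: turn left, now facing West
  F2: move forward 0/2 (blocked), now at (x=0, y=0)
  L: turn left, now facing South
  F2: move forward 2, now at (x=0, y=2)
  F2: move forward 1/2 (blocked), now at (x=0, y=3)
  F4: move forward 0/4 (blocked), now at (x=0, y=3)
  R: turn right, now facing West
  R: turn right, now facing North
  F3: move forward 3, now at (x=0, y=0)
Final: (x=0, y=0), facing North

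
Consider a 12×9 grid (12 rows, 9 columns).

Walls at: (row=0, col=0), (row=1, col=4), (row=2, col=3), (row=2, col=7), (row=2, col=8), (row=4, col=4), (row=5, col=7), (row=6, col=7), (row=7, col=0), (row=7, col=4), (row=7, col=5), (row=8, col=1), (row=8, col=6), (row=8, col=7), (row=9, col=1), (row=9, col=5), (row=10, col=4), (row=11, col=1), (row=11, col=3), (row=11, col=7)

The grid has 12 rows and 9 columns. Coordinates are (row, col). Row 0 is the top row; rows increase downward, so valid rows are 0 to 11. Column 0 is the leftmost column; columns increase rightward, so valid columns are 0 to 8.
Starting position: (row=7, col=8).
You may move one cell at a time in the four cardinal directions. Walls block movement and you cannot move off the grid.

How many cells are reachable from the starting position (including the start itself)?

BFS flood-fill from (row=7, col=8):
  Distance 0: (row=7, col=8)
  Distance 1: (row=6, col=8), (row=7, col=7), (row=8, col=8)
  Distance 2: (row=5, col=8), (row=7, col=6), (row=9, col=8)
  Distance 3: (row=4, col=8), (row=6, col=6), (row=9, col=7), (row=10, col=8)
  Distance 4: (row=3, col=8), (row=4, col=7), (row=5, col=6), (row=6, col=5), (row=9, col=6), (row=10, col=7), (row=11, col=8)
  Distance 5: (row=3, col=7), (row=4, col=6), (row=5, col=5), (row=6, col=4), (row=10, col=6)
  Distance 6: (row=3, col=6), (row=4, col=5), (row=5, col=4), (row=6, col=3), (row=10, col=5), (row=11, col=6)
  Distance 7: (row=2, col=6), (row=3, col=5), (row=5, col=3), (row=6, col=2), (row=7, col=3), (row=11, col=5)
  Distance 8: (row=1, col=6), (row=2, col=5), (row=3, col=4), (row=4, col=3), (row=5, col=2), (row=6, col=1), (row=7, col=2), (row=8, col=3), (row=11, col=4)
  Distance 9: (row=0, col=6), (row=1, col=5), (row=1, col=7), (row=2, col=4), (row=3, col=3), (row=4, col=2), (row=5, col=1), (row=6, col=0), (row=7, col=1), (row=8, col=2), (row=8, col=4), (row=9, col=3)
  Distance 10: (row=0, col=5), (row=0, col=7), (row=1, col=8), (row=3, col=2), (row=4, col=1), (row=5, col=0), (row=8, col=5), (row=9, col=2), (row=9, col=4), (row=10, col=3)
  Distance 11: (row=0, col=4), (row=0, col=8), (row=2, col=2), (row=3, col=1), (row=4, col=0), (row=10, col=2)
  Distance 12: (row=0, col=3), (row=1, col=2), (row=2, col=1), (row=3, col=0), (row=10, col=1), (row=11, col=2)
  Distance 13: (row=0, col=2), (row=1, col=1), (row=1, col=3), (row=2, col=0), (row=10, col=0)
  Distance 14: (row=0, col=1), (row=1, col=0), (row=9, col=0), (row=11, col=0)
  Distance 15: (row=8, col=0)
Total reachable: 88 (grid has 88 open cells total)

Answer: Reachable cells: 88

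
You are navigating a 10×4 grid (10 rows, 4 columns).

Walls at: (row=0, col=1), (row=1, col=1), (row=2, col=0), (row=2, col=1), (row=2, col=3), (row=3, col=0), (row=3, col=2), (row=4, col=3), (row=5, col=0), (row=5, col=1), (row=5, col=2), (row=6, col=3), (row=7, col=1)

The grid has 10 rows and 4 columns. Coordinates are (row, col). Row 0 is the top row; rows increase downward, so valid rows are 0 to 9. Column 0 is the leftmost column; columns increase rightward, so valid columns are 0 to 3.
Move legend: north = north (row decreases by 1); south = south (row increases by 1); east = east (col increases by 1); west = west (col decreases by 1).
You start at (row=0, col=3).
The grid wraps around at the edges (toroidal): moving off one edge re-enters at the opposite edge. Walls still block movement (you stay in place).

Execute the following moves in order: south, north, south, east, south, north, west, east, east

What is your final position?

Answer: Final position: (row=0, col=0)

Derivation:
Start: (row=0, col=3)
  south (south): (row=0, col=3) -> (row=1, col=3)
  north (north): (row=1, col=3) -> (row=0, col=3)
  south (south): (row=0, col=3) -> (row=1, col=3)
  east (east): (row=1, col=3) -> (row=1, col=0)
  south (south): blocked, stay at (row=1, col=0)
  north (north): (row=1, col=0) -> (row=0, col=0)
  west (west): (row=0, col=0) -> (row=0, col=3)
  east (east): (row=0, col=3) -> (row=0, col=0)
  east (east): blocked, stay at (row=0, col=0)
Final: (row=0, col=0)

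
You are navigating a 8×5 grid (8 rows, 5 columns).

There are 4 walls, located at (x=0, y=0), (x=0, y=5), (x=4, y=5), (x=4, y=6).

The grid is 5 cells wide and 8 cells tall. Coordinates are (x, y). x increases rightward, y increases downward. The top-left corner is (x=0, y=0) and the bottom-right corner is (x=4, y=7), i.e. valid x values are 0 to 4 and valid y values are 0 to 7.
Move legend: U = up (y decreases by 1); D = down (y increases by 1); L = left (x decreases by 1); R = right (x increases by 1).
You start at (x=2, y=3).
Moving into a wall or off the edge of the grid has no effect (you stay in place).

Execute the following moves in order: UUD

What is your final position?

Answer: Final position: (x=2, y=2)

Derivation:
Start: (x=2, y=3)
  U (up): (x=2, y=3) -> (x=2, y=2)
  U (up): (x=2, y=2) -> (x=2, y=1)
  D (down): (x=2, y=1) -> (x=2, y=2)
Final: (x=2, y=2)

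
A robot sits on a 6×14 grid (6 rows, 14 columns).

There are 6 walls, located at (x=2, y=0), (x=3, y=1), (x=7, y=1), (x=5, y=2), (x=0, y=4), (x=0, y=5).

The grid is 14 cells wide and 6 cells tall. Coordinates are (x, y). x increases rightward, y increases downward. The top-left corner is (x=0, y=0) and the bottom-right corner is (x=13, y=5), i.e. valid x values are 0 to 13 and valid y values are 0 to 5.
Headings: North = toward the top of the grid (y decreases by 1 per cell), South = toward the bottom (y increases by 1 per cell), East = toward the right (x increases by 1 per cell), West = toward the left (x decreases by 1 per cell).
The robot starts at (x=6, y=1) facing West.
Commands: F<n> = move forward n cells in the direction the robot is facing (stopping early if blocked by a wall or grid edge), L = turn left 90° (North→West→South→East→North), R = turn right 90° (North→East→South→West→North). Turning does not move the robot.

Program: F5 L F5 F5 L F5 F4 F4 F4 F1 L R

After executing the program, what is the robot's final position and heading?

Answer: Final position: (x=13, y=5), facing East

Derivation:
Start: (x=6, y=1), facing West
  F5: move forward 2/5 (blocked), now at (x=4, y=1)
  L: turn left, now facing South
  F5: move forward 4/5 (blocked), now at (x=4, y=5)
  F5: move forward 0/5 (blocked), now at (x=4, y=5)
  L: turn left, now facing East
  F5: move forward 5, now at (x=9, y=5)
  F4: move forward 4, now at (x=13, y=5)
  F4: move forward 0/4 (blocked), now at (x=13, y=5)
  F4: move forward 0/4 (blocked), now at (x=13, y=5)
  F1: move forward 0/1 (blocked), now at (x=13, y=5)
  L: turn left, now facing North
  R: turn right, now facing East
Final: (x=13, y=5), facing East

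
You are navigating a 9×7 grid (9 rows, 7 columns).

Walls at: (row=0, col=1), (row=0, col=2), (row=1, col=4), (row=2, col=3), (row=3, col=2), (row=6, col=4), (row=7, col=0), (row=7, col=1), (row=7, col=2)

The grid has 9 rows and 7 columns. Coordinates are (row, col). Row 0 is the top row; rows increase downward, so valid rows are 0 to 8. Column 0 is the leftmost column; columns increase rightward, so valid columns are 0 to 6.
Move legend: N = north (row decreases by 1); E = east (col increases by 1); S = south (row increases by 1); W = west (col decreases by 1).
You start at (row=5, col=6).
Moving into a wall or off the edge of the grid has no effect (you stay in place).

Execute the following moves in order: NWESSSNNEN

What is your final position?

Answer: Final position: (row=4, col=6)

Derivation:
Start: (row=5, col=6)
  N (north): (row=5, col=6) -> (row=4, col=6)
  W (west): (row=4, col=6) -> (row=4, col=5)
  E (east): (row=4, col=5) -> (row=4, col=6)
  S (south): (row=4, col=6) -> (row=5, col=6)
  S (south): (row=5, col=6) -> (row=6, col=6)
  S (south): (row=6, col=6) -> (row=7, col=6)
  N (north): (row=7, col=6) -> (row=6, col=6)
  N (north): (row=6, col=6) -> (row=5, col=6)
  E (east): blocked, stay at (row=5, col=6)
  N (north): (row=5, col=6) -> (row=4, col=6)
Final: (row=4, col=6)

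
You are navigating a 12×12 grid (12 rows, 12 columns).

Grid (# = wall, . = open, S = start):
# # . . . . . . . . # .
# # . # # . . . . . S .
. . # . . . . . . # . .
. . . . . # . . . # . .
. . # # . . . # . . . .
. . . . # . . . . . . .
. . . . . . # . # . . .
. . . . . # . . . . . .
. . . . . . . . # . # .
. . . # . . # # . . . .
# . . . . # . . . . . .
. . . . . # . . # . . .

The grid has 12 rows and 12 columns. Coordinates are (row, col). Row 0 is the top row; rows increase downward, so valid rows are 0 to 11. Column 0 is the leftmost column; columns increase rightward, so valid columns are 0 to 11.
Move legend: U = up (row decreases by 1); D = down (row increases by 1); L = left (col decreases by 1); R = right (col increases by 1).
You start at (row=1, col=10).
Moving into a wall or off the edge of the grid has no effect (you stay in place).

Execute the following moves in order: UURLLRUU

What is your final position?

Answer: Final position: (row=1, col=10)

Derivation:
Start: (row=1, col=10)
  U (up): blocked, stay at (row=1, col=10)
  U (up): blocked, stay at (row=1, col=10)
  R (right): (row=1, col=10) -> (row=1, col=11)
  L (left): (row=1, col=11) -> (row=1, col=10)
  L (left): (row=1, col=10) -> (row=1, col=9)
  R (right): (row=1, col=9) -> (row=1, col=10)
  U (up): blocked, stay at (row=1, col=10)
  U (up): blocked, stay at (row=1, col=10)
Final: (row=1, col=10)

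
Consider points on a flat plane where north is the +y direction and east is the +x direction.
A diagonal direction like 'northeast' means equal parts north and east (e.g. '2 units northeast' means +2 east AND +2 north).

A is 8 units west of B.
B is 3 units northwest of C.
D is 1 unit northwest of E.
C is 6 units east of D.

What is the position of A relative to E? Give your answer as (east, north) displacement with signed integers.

Answer: A is at (east=-6, north=4) relative to E.

Derivation:
Place E at the origin (east=0, north=0).
  D is 1 unit northwest of E: delta (east=-1, north=+1); D at (east=-1, north=1).
  C is 6 units east of D: delta (east=+6, north=+0); C at (east=5, north=1).
  B is 3 units northwest of C: delta (east=-3, north=+3); B at (east=2, north=4).
  A is 8 units west of B: delta (east=-8, north=+0); A at (east=-6, north=4).
Therefore A relative to E: (east=-6, north=4).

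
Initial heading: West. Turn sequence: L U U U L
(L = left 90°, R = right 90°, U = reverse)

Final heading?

Answer: Final heading: West

Derivation:
Start: West
  L (left (90° counter-clockwise)) -> South
  U (U-turn (180°)) -> North
  U (U-turn (180°)) -> South
  U (U-turn (180°)) -> North
  L (left (90° counter-clockwise)) -> West
Final: West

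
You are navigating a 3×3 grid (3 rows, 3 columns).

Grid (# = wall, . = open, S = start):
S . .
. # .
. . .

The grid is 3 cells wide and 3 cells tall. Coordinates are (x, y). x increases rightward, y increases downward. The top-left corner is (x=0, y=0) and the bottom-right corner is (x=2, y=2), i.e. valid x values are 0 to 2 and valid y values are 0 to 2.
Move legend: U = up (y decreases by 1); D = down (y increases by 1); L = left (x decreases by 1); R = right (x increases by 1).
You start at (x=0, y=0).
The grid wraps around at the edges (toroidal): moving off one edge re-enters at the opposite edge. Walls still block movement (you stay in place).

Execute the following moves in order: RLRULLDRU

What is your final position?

Start: (x=0, y=0)
  R (right): (x=0, y=0) -> (x=1, y=0)
  L (left): (x=1, y=0) -> (x=0, y=0)
  R (right): (x=0, y=0) -> (x=1, y=0)
  U (up): (x=1, y=0) -> (x=1, y=2)
  L (left): (x=1, y=2) -> (x=0, y=2)
  L (left): (x=0, y=2) -> (x=2, y=2)
  D (down): (x=2, y=2) -> (x=2, y=0)
  R (right): (x=2, y=0) -> (x=0, y=0)
  U (up): (x=0, y=0) -> (x=0, y=2)
Final: (x=0, y=2)

Answer: Final position: (x=0, y=2)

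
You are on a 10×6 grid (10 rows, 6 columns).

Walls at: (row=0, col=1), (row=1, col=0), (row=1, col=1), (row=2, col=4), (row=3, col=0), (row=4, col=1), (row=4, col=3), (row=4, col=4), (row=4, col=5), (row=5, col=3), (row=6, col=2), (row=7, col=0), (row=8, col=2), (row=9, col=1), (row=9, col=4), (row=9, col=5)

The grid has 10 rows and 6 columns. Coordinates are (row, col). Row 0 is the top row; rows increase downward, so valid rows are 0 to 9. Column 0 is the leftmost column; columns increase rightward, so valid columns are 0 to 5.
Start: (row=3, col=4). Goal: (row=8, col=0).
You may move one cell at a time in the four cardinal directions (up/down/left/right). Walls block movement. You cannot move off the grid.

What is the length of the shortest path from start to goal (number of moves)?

BFS from (row=3, col=4) until reaching (row=8, col=0):
  Distance 0: (row=3, col=4)
  Distance 1: (row=3, col=3), (row=3, col=5)
  Distance 2: (row=2, col=3), (row=2, col=5), (row=3, col=2)
  Distance 3: (row=1, col=3), (row=1, col=5), (row=2, col=2), (row=3, col=1), (row=4, col=2)
  Distance 4: (row=0, col=3), (row=0, col=5), (row=1, col=2), (row=1, col=4), (row=2, col=1), (row=5, col=2)
  Distance 5: (row=0, col=2), (row=0, col=4), (row=2, col=0), (row=5, col=1)
  Distance 6: (row=5, col=0), (row=6, col=1)
  Distance 7: (row=4, col=0), (row=6, col=0), (row=7, col=1)
  Distance 8: (row=7, col=2), (row=8, col=1)
  Distance 9: (row=7, col=3), (row=8, col=0)  <- goal reached here
One shortest path (9 moves): (row=3, col=4) -> (row=3, col=3) -> (row=3, col=2) -> (row=4, col=2) -> (row=5, col=2) -> (row=5, col=1) -> (row=6, col=1) -> (row=7, col=1) -> (row=8, col=1) -> (row=8, col=0)

Answer: Shortest path length: 9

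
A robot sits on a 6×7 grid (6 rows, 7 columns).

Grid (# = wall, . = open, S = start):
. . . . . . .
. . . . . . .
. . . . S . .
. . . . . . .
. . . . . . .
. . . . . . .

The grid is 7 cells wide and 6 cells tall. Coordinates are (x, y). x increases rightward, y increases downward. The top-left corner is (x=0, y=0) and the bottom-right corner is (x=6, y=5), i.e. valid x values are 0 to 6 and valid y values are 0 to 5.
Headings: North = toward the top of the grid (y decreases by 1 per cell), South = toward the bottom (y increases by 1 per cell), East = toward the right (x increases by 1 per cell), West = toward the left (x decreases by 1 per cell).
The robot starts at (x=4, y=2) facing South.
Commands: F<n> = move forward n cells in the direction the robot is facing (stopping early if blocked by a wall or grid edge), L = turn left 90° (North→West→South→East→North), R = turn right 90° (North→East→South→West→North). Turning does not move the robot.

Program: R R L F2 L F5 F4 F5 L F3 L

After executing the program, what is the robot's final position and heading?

Start: (x=4, y=2), facing South
  R: turn right, now facing West
  R: turn right, now facing North
  L: turn left, now facing West
  F2: move forward 2, now at (x=2, y=2)
  L: turn left, now facing South
  F5: move forward 3/5 (blocked), now at (x=2, y=5)
  F4: move forward 0/4 (blocked), now at (x=2, y=5)
  F5: move forward 0/5 (blocked), now at (x=2, y=5)
  L: turn left, now facing East
  F3: move forward 3, now at (x=5, y=5)
  L: turn left, now facing North
Final: (x=5, y=5), facing North

Answer: Final position: (x=5, y=5), facing North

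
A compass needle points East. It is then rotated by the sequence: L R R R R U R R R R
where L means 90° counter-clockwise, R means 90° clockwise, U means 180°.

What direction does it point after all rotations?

Answer: Final heading: South

Derivation:
Start: East
  L (left (90° counter-clockwise)) -> North
  R (right (90° clockwise)) -> East
  R (right (90° clockwise)) -> South
  R (right (90° clockwise)) -> West
  R (right (90° clockwise)) -> North
  U (U-turn (180°)) -> South
  R (right (90° clockwise)) -> West
  R (right (90° clockwise)) -> North
  R (right (90° clockwise)) -> East
  R (right (90° clockwise)) -> South
Final: South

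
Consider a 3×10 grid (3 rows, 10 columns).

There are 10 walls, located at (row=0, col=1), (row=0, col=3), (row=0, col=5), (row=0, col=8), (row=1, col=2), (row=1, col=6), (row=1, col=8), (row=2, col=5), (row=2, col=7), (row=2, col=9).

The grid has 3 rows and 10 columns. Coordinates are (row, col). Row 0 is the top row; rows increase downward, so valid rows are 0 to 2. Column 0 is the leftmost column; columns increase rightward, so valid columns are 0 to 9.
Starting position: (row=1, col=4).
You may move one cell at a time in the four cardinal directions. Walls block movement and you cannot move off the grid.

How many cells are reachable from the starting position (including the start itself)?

BFS flood-fill from (row=1, col=4):
  Distance 0: (row=1, col=4)
  Distance 1: (row=0, col=4), (row=1, col=3), (row=1, col=5), (row=2, col=4)
  Distance 2: (row=2, col=3)
  Distance 3: (row=2, col=2)
  Distance 4: (row=2, col=1)
  Distance 5: (row=1, col=1), (row=2, col=0)
  Distance 6: (row=1, col=0)
  Distance 7: (row=0, col=0)
Total reachable: 12 (grid has 20 open cells total)

Answer: Reachable cells: 12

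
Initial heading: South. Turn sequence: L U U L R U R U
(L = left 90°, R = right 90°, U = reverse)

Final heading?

Answer: Final heading: South

Derivation:
Start: South
  L (left (90° counter-clockwise)) -> East
  U (U-turn (180°)) -> West
  U (U-turn (180°)) -> East
  L (left (90° counter-clockwise)) -> North
  R (right (90° clockwise)) -> East
  U (U-turn (180°)) -> West
  R (right (90° clockwise)) -> North
  U (U-turn (180°)) -> South
Final: South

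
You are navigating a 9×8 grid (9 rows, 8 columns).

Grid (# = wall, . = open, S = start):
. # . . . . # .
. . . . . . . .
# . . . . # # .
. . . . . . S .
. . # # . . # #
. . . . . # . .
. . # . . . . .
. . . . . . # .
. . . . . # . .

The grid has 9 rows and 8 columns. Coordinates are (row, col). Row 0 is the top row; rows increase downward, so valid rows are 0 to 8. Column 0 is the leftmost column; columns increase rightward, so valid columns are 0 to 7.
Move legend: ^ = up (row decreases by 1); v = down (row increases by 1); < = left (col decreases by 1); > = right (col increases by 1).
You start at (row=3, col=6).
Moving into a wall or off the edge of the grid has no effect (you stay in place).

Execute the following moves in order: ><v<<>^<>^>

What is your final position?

Start: (row=3, col=6)
  > (right): (row=3, col=6) -> (row=3, col=7)
  < (left): (row=3, col=7) -> (row=3, col=6)
  v (down): blocked, stay at (row=3, col=6)
  < (left): (row=3, col=6) -> (row=3, col=5)
  < (left): (row=3, col=5) -> (row=3, col=4)
  > (right): (row=3, col=4) -> (row=3, col=5)
  ^ (up): blocked, stay at (row=3, col=5)
  < (left): (row=3, col=5) -> (row=3, col=4)
  > (right): (row=3, col=4) -> (row=3, col=5)
  ^ (up): blocked, stay at (row=3, col=5)
  > (right): (row=3, col=5) -> (row=3, col=6)
Final: (row=3, col=6)

Answer: Final position: (row=3, col=6)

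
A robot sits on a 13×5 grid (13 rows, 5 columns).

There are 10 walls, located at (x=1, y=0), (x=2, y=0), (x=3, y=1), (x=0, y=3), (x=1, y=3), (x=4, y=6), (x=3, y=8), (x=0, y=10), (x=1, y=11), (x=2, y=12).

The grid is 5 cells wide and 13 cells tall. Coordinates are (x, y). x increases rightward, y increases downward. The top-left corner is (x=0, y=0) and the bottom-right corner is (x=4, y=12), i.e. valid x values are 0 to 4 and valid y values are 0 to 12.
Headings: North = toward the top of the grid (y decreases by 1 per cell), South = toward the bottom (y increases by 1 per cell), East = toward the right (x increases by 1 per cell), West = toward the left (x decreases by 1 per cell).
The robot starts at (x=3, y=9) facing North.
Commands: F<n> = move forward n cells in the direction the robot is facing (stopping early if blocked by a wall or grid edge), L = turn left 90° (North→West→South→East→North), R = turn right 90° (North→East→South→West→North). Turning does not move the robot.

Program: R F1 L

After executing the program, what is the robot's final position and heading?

Start: (x=3, y=9), facing North
  R: turn right, now facing East
  F1: move forward 1, now at (x=4, y=9)
  L: turn left, now facing North
Final: (x=4, y=9), facing North

Answer: Final position: (x=4, y=9), facing North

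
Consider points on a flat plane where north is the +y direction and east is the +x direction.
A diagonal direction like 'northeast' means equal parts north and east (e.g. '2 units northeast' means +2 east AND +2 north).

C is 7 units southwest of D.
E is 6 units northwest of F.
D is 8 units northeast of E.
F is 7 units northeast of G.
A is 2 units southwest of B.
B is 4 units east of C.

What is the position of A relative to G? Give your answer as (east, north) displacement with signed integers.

Place G at the origin (east=0, north=0).
  F is 7 units northeast of G: delta (east=+7, north=+7); F at (east=7, north=7).
  E is 6 units northwest of F: delta (east=-6, north=+6); E at (east=1, north=13).
  D is 8 units northeast of E: delta (east=+8, north=+8); D at (east=9, north=21).
  C is 7 units southwest of D: delta (east=-7, north=-7); C at (east=2, north=14).
  B is 4 units east of C: delta (east=+4, north=+0); B at (east=6, north=14).
  A is 2 units southwest of B: delta (east=-2, north=-2); A at (east=4, north=12).
Therefore A relative to G: (east=4, north=12).

Answer: A is at (east=4, north=12) relative to G.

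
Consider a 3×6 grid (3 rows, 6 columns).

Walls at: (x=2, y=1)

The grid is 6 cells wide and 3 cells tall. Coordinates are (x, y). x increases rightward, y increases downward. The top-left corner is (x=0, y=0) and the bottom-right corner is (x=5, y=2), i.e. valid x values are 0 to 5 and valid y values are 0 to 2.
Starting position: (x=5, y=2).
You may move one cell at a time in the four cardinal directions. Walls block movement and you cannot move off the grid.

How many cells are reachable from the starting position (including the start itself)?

Answer: Reachable cells: 17

Derivation:
BFS flood-fill from (x=5, y=2):
  Distance 0: (x=5, y=2)
  Distance 1: (x=5, y=1), (x=4, y=2)
  Distance 2: (x=5, y=0), (x=4, y=1), (x=3, y=2)
  Distance 3: (x=4, y=0), (x=3, y=1), (x=2, y=2)
  Distance 4: (x=3, y=0), (x=1, y=2)
  Distance 5: (x=2, y=0), (x=1, y=1), (x=0, y=2)
  Distance 6: (x=1, y=0), (x=0, y=1)
  Distance 7: (x=0, y=0)
Total reachable: 17 (grid has 17 open cells total)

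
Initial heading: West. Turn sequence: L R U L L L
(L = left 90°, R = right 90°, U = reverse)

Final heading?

Answer: Final heading: South

Derivation:
Start: West
  L (left (90° counter-clockwise)) -> South
  R (right (90° clockwise)) -> West
  U (U-turn (180°)) -> East
  L (left (90° counter-clockwise)) -> North
  L (left (90° counter-clockwise)) -> West
  L (left (90° counter-clockwise)) -> South
Final: South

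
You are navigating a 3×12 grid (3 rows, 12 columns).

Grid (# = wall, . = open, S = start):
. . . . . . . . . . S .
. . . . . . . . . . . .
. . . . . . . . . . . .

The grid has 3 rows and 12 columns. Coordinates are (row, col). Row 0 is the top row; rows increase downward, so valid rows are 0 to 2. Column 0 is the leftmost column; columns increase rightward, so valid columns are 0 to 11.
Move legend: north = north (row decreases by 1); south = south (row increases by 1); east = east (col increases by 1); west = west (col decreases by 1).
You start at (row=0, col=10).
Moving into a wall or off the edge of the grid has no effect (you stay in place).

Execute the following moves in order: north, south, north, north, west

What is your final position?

Start: (row=0, col=10)
  north (north): blocked, stay at (row=0, col=10)
  south (south): (row=0, col=10) -> (row=1, col=10)
  north (north): (row=1, col=10) -> (row=0, col=10)
  north (north): blocked, stay at (row=0, col=10)
  west (west): (row=0, col=10) -> (row=0, col=9)
Final: (row=0, col=9)

Answer: Final position: (row=0, col=9)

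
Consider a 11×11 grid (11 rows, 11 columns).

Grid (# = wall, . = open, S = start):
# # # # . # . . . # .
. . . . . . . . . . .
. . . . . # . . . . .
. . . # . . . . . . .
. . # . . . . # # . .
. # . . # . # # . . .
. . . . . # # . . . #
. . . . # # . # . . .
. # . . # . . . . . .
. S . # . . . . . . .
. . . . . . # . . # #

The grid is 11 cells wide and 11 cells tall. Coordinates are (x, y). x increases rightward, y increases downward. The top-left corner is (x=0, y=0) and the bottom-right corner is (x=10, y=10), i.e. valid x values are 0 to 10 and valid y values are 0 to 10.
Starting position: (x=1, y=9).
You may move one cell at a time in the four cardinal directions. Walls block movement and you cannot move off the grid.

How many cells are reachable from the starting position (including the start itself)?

BFS flood-fill from (x=1, y=9):
  Distance 0: (x=1, y=9)
  Distance 1: (x=0, y=9), (x=2, y=9), (x=1, y=10)
  Distance 2: (x=0, y=8), (x=2, y=8), (x=0, y=10), (x=2, y=10)
  Distance 3: (x=0, y=7), (x=2, y=7), (x=3, y=8), (x=3, y=10)
  Distance 4: (x=0, y=6), (x=2, y=6), (x=1, y=7), (x=3, y=7), (x=4, y=10)
  Distance 5: (x=0, y=5), (x=2, y=5), (x=1, y=6), (x=3, y=6), (x=4, y=9), (x=5, y=10)
  Distance 6: (x=0, y=4), (x=3, y=5), (x=4, y=6), (x=5, y=9)
  Distance 7: (x=0, y=3), (x=1, y=4), (x=3, y=4), (x=5, y=8), (x=6, y=9)
  Distance 8: (x=0, y=2), (x=1, y=3), (x=4, y=4), (x=6, y=8), (x=7, y=9)
  Distance 9: (x=0, y=1), (x=1, y=2), (x=2, y=3), (x=4, y=3), (x=5, y=4), (x=6, y=7), (x=7, y=8), (x=8, y=9), (x=7, y=10)
  Distance 10: (x=1, y=1), (x=2, y=2), (x=4, y=2), (x=5, y=3), (x=6, y=4), (x=5, y=5), (x=8, y=8), (x=9, y=9), (x=8, y=10)
  Distance 11: (x=2, y=1), (x=4, y=1), (x=3, y=2), (x=6, y=3), (x=8, y=7), (x=9, y=8), (x=10, y=9)
  Distance 12: (x=4, y=0), (x=3, y=1), (x=5, y=1), (x=6, y=2), (x=7, y=3), (x=8, y=6), (x=9, y=7), (x=10, y=8)
  Distance 13: (x=6, y=1), (x=7, y=2), (x=8, y=3), (x=8, y=5), (x=7, y=6), (x=9, y=6), (x=10, y=7)
  Distance 14: (x=6, y=0), (x=7, y=1), (x=8, y=2), (x=9, y=3), (x=9, y=5)
  Distance 15: (x=7, y=0), (x=8, y=1), (x=9, y=2), (x=10, y=3), (x=9, y=4), (x=10, y=5)
  Distance 16: (x=8, y=0), (x=9, y=1), (x=10, y=2), (x=10, y=4)
  Distance 17: (x=10, y=1)
  Distance 18: (x=10, y=0)
Total reachable: 94 (grid has 94 open cells total)

Answer: Reachable cells: 94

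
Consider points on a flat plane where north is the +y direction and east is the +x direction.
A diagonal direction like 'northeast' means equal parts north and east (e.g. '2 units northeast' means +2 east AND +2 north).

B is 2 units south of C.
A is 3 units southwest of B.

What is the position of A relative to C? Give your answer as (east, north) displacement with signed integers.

Place C at the origin (east=0, north=0).
  B is 2 units south of C: delta (east=+0, north=-2); B at (east=0, north=-2).
  A is 3 units southwest of B: delta (east=-3, north=-3); A at (east=-3, north=-5).
Therefore A relative to C: (east=-3, north=-5).

Answer: A is at (east=-3, north=-5) relative to C.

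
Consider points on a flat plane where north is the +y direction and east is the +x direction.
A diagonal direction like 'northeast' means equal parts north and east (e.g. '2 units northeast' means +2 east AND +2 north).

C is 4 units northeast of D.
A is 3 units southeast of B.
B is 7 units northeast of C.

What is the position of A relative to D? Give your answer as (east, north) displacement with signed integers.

Place D at the origin (east=0, north=0).
  C is 4 units northeast of D: delta (east=+4, north=+4); C at (east=4, north=4).
  B is 7 units northeast of C: delta (east=+7, north=+7); B at (east=11, north=11).
  A is 3 units southeast of B: delta (east=+3, north=-3); A at (east=14, north=8).
Therefore A relative to D: (east=14, north=8).

Answer: A is at (east=14, north=8) relative to D.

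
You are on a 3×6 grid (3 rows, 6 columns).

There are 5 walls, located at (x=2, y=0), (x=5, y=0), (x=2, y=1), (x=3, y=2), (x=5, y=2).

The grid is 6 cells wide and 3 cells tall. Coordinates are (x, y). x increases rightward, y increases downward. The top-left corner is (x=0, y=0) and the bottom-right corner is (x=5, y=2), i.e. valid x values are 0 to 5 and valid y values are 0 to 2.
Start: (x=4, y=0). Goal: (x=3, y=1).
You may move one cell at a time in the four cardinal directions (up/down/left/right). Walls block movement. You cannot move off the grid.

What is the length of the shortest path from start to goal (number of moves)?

Answer: Shortest path length: 2

Derivation:
BFS from (x=4, y=0) until reaching (x=3, y=1):
  Distance 0: (x=4, y=0)
  Distance 1: (x=3, y=0), (x=4, y=1)
  Distance 2: (x=3, y=1), (x=5, y=1), (x=4, y=2)  <- goal reached here
One shortest path (2 moves): (x=4, y=0) -> (x=3, y=0) -> (x=3, y=1)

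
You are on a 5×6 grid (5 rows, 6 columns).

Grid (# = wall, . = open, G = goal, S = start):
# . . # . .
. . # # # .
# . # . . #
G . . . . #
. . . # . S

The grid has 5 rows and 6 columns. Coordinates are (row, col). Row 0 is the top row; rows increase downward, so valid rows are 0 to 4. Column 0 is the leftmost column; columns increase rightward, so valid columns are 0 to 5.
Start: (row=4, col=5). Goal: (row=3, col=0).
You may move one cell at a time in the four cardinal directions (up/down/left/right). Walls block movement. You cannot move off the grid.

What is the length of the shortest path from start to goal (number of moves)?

Answer: Shortest path length: 6

Derivation:
BFS from (row=4, col=5) until reaching (row=3, col=0):
  Distance 0: (row=4, col=5)
  Distance 1: (row=4, col=4)
  Distance 2: (row=3, col=4)
  Distance 3: (row=2, col=4), (row=3, col=3)
  Distance 4: (row=2, col=3), (row=3, col=2)
  Distance 5: (row=3, col=1), (row=4, col=2)
  Distance 6: (row=2, col=1), (row=3, col=0), (row=4, col=1)  <- goal reached here
One shortest path (6 moves): (row=4, col=5) -> (row=4, col=4) -> (row=3, col=4) -> (row=3, col=3) -> (row=3, col=2) -> (row=3, col=1) -> (row=3, col=0)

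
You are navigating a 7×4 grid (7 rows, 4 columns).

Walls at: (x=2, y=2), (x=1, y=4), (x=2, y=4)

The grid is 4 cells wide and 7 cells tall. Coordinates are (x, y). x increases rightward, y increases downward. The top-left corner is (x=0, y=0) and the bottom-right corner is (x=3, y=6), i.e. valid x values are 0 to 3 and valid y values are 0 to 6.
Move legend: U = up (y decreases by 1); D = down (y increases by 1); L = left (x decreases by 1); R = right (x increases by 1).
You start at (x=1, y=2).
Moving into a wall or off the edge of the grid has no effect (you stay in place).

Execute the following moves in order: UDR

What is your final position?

Start: (x=1, y=2)
  U (up): (x=1, y=2) -> (x=1, y=1)
  D (down): (x=1, y=1) -> (x=1, y=2)
  R (right): blocked, stay at (x=1, y=2)
Final: (x=1, y=2)

Answer: Final position: (x=1, y=2)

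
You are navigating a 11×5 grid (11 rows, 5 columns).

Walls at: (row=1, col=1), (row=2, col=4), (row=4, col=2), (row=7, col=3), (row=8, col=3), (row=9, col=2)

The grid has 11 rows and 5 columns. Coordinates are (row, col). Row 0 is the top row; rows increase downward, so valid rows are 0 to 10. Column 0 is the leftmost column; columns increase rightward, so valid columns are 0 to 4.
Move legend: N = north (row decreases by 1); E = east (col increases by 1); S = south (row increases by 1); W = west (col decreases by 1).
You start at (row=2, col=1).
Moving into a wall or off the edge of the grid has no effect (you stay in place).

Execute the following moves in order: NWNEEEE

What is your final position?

Answer: Final position: (row=1, col=0)

Derivation:
Start: (row=2, col=1)
  N (north): blocked, stay at (row=2, col=1)
  W (west): (row=2, col=1) -> (row=2, col=0)
  N (north): (row=2, col=0) -> (row=1, col=0)
  [×4]E (east): blocked, stay at (row=1, col=0)
Final: (row=1, col=0)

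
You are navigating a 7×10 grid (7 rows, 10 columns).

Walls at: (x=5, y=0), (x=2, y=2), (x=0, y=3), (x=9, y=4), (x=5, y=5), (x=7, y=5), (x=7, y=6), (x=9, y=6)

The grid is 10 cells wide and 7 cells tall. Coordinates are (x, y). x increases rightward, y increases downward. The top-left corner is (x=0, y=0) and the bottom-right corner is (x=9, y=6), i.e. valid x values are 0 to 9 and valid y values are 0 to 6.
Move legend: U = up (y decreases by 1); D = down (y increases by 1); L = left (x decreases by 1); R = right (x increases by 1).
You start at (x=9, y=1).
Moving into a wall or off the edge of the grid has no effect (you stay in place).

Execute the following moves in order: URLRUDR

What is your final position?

Start: (x=9, y=1)
  U (up): (x=9, y=1) -> (x=9, y=0)
  R (right): blocked, stay at (x=9, y=0)
  L (left): (x=9, y=0) -> (x=8, y=0)
  R (right): (x=8, y=0) -> (x=9, y=0)
  U (up): blocked, stay at (x=9, y=0)
  D (down): (x=9, y=0) -> (x=9, y=1)
  R (right): blocked, stay at (x=9, y=1)
Final: (x=9, y=1)

Answer: Final position: (x=9, y=1)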